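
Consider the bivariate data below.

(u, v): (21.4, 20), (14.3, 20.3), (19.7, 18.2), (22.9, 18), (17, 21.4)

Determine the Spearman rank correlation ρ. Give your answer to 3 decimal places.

Rank u: 4, 1, 3, 5, 2
Rank v: 3, 4, 2, 1, 5
d = rank(u) − rank(v): 1, -3, 1, 4, -3; Σd² = 36
ρ = 1 − 6Σd² / [n(n²−1)] = 1 − 6×36 / (5×24) = 1 − 216/120 ≈ -0.800

-0.800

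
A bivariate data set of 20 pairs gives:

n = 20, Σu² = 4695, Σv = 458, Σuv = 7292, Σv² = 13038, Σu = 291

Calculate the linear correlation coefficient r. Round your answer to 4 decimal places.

r = (nΣuv − ΣuΣv) / √[(nΣu² − (Σu)²)(nΣv² − (Σv)²)]
Numerator: 20×7292 − 291×458 = 12562
Denominator: √[(93900 − 84681)(260760 − 209764)] = √[9219 × 50996] = 21682.5304
r = 12562 / 21682.5304 ≈ 0.5794

0.5794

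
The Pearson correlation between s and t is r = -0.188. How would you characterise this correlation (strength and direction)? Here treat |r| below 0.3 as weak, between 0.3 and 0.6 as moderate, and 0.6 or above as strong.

weak negative

r = -0.188 < 0 so the relationship is negative.
|r| = 0.188, which falls in the weak range.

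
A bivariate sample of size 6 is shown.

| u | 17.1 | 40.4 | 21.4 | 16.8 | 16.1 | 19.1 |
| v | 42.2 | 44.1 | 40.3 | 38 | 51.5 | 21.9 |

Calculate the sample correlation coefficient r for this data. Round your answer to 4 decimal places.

0.1291

n = 6, Σu = 130.9, Σv = 238, Σu² = 3288.79, Σv² = 9925.6, Σuv = 5251.52
nΣuv − ΣuΣv = 31509.12 − 31154.2 = 354.92
nΣu² − (Σu)² = 19732.74 − 17134.81 = 2597.93; nΣv² − (Σv)² = 59553.6 − 56644 = 2909.6
r = 354.92 / √(2597.93 × 2909.6) = 354.92 / 2749.3521 ≈ 0.1291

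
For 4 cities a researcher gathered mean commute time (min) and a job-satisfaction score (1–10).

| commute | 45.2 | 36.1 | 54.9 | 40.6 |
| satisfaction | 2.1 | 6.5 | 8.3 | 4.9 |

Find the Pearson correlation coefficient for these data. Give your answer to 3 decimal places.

0.325

n = 4, Σx = 176.8, Σy = 21.8, Σx² = 8008.62, Σy² = 139.56, Σxy = 984.18
nΣxy − ΣxΣy = 3936.72 − 3854.24 = 82.48
nΣx² − (Σx)² = 32034.48 − 31258.24 = 776.24; nΣy² − (Σy)² = 558.24 − 475.24 = 83
r = 82.48 / √(776.24 × 83) = 82.48 / 253.8266 ≈ 0.325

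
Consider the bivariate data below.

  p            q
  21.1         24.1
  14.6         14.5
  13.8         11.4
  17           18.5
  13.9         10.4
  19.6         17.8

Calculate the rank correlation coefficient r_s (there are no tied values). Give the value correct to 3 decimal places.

0.886

Rank p: 6, 3, 1, 4, 2, 5
Rank q: 6, 3, 2, 5, 1, 4
d = rank(p) − rank(q): 0, 0, -1, -1, 1, 1; Σd² = 4
ρ = 1 − 6Σd² / [n(n²−1)] = 1 − 6×4 / (6×35) = 1 − 24/210 ≈ 0.886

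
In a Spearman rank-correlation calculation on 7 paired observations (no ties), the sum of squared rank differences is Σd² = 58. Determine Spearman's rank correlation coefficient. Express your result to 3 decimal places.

-0.036

ρ = 1 − 6Σd² / [n(n²−1)] = 1 − 6×58 / (7×48)
  = 1 − 348/336 = 1 − 1.0357 ≈ -0.036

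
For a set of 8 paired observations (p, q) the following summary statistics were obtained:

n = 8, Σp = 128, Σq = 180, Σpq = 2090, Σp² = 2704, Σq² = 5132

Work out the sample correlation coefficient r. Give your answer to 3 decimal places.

r = (nΣpq − ΣpΣq) / √[(nΣp² − (Σp)²)(nΣq² − (Σq)²)]
Numerator: 8×2090 − 128×180 = -6320
Denominator: √[(21632 − 16384)(41056 − 32400)] = √[5248 × 8656] = 6739.9323
r = -6320 / 6739.9323 ≈ -0.938

-0.938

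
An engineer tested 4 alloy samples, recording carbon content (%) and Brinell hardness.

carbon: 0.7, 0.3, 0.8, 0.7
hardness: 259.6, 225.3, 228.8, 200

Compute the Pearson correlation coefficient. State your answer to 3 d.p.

0.079

n = 4, Σx = 2.5, Σy = 913.7, Σx² = 1.71, Σy² = 210501.69, Σxy = 572.35
nΣxy − ΣxΣy = 2289.4 − 2284.25 = 5.15
nΣx² − (Σx)² = 6.84 − 6.25 = 0.59; nΣy² − (Σy)² = 842006.76 − 834847.69 = 7159.07
r = 5.15 / √(0.59 × 7159.07) = 5.15 / 64.9912 ≈ 0.079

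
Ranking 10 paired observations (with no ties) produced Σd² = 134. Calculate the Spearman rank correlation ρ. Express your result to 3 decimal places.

ρ = 1 − 6Σd² / [n(n²−1)] = 1 − 6×134 / (10×99)
  = 1 − 804/990 = 1 − 0.8121 ≈ 0.188

0.188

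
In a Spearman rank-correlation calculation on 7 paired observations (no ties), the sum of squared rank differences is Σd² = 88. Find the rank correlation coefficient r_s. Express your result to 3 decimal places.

ρ = 1 − 6Σd² / [n(n²−1)] = 1 − 6×88 / (7×48)
  = 1 − 528/336 = 1 − 1.5714 ≈ -0.571

-0.571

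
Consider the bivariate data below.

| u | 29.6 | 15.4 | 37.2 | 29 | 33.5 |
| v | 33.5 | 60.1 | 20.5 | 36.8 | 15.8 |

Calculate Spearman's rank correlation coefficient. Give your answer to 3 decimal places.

-0.900

Rank u: 3, 1, 5, 2, 4
Rank v: 3, 5, 2, 4, 1
d = rank(u) − rank(v): 0, -4, 3, -2, 3; Σd² = 38
ρ = 1 − 6Σd² / [n(n²−1)] = 1 − 6×38 / (5×24) = 1 − 228/120 ≈ -0.900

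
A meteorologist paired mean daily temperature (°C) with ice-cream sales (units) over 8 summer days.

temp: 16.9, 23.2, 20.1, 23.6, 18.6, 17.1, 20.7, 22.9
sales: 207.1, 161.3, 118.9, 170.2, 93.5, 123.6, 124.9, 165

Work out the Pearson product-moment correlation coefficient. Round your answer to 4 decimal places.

n = 8, Σx = 163.1, Σy = 1164.5, Σx² = 3376.09, Σy² = 178857.57, Σxy = 23865.35
nΣxy − ΣxΣy = 190922.8 − 189929.95 = 992.85
nΣx² − (Σx)² = 27008.72 − 26601.61 = 407.11; nΣy² − (Σy)² = 1430860.56 − 1356060.25 = 74800.31
r = 992.85 / √(407.11 × 74800.31) = 992.85 / 5518.3289 ≈ 0.1799

0.1799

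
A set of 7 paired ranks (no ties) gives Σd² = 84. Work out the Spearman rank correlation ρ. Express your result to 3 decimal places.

-0.500

ρ = 1 − 6Σd² / [n(n²−1)] = 1 − 6×84 / (7×48)
  = 1 − 504/336 = 1 − 1.5000 ≈ -0.500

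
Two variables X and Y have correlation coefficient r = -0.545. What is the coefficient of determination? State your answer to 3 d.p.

0.297

r² = (-0.545)² = 0.297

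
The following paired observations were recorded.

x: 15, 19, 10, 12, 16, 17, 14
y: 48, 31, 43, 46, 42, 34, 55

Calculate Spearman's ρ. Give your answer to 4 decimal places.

Rank x: 4, 7, 1, 2, 5, 6, 3
Rank y: 6, 1, 4, 5, 3, 2, 7
d = rank(x) − rank(y): -2, 6, -3, -3, 2, 4, -4; Σd² = 94
ρ = 1 − 6Σd² / [n(n²−1)] = 1 − 6×94 / (7×48) = 1 − 564/336 ≈ -0.6786

-0.6786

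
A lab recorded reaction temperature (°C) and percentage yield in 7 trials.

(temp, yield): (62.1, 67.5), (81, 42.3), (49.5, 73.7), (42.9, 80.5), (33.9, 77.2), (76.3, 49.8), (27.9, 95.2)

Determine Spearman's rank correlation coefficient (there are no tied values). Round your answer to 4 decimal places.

-0.9643

Rank temp: 5, 7, 4, 3, 2, 6, 1
Rank yield: 3, 1, 4, 6, 5, 2, 7
d = rank(temp) − rank(yield): 2, 6, 0, -3, -3, 4, -6; Σd² = 110
ρ = 1 − 6Σd² / [n(n²−1)] = 1 − 6×110 / (7×48) = 1 − 660/336 ≈ -0.9643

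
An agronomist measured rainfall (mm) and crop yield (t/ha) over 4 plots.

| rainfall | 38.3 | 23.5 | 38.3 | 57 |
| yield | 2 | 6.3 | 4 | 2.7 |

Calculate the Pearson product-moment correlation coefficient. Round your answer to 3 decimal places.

-0.737

n = 4, Σx = 157.1, Σy = 15, Σx² = 6735.03, Σy² = 66.98, Σxy = 531.75
nΣxy − ΣxΣy = 2127 − 2356.5 = -229.5
nΣx² − (Σx)² = 26940.12 − 24680.41 = 2259.71; nΣy² − (Σy)² = 267.92 − 225 = 42.92
r = -229.5 / √(2259.71 × 42.92) = -229.5 / 311.4270 ≈ -0.737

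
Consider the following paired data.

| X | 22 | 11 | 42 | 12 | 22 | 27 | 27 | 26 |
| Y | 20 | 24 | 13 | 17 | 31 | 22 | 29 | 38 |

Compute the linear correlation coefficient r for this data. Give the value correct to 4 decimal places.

n = 8, ΣX = 189, ΣY = 194, ΣX² = 5131, ΣY² = 5164, ΣXY = 4501
nΣXY − ΣXΣY = 36008 − 36666 = -658
nΣX² − (ΣX)² = 41048 − 35721 = 5327; nΣY² − (ΣY)² = 41312 − 37636 = 3676
r = -658 / √(5327 × 3676) = -658 / 4425.1612 ≈ -0.1487

-0.1487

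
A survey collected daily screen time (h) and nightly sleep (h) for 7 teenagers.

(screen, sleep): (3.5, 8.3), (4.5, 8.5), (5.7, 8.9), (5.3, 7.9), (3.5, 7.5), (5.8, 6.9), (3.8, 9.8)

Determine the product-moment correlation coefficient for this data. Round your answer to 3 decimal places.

-0.284

n = 7, Σx = 32.1, Σy = 57.8, Σx² = 153.41, Σy² = 482.66, Σxy = 263.41
nΣxy − ΣxΣy = 1843.87 − 1855.38 = -11.51
nΣx² − (Σx)² = 1073.87 − 1030.41 = 43.46; nΣy² − (Σy)² = 3378.62 − 3340.84 = 37.78
r = -11.51 / √(43.46 × 37.78) = -11.51 / 40.5206 ≈ -0.284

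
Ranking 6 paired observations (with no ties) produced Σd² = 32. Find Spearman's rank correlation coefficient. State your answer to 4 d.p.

0.0857

ρ = 1 − 6Σd² / [n(n²−1)] = 1 − 6×32 / (6×35)
  = 1 − 192/210 = 1 − 0.91429 ≈ 0.0857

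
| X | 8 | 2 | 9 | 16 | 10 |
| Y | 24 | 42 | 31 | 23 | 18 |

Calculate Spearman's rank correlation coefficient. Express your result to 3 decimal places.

Rank X: 2, 1, 3, 5, 4
Rank Y: 3, 5, 4, 2, 1
d = rank(X) − rank(Y): -1, -4, -1, 3, 3; Σd² = 36
ρ = 1 − 6Σd² / [n(n²−1)] = 1 − 6×36 / (5×24) = 1 − 216/120 ≈ -0.800

-0.800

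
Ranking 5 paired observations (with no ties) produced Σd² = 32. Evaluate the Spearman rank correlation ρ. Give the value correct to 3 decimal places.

ρ = 1 − 6Σd² / [n(n²−1)] = 1 − 6×32 / (5×24)
  = 1 − 192/120 = 1 − 1.6000 ≈ -0.600

-0.600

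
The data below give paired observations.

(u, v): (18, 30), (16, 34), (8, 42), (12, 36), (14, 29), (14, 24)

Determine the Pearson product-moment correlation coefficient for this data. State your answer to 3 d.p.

-0.659

n = 6, Σu = 82, Σv = 195, Σu² = 1180, Σv² = 6533, Σuv = 2594
nΣuv − ΣuΣv = 15564 − 15990 = -426
nΣu² − (Σu)² = 7080 − 6724 = 356; nΣv² − (Σv)² = 39198 − 38025 = 1173
r = -426 / √(356 × 1173) = -426 / 646.2105 ≈ -0.659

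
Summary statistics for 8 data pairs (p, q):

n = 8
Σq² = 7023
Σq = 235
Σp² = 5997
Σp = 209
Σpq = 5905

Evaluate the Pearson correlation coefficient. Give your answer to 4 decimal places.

-0.9239

r = (nΣpq − ΣpΣq) / √[(nΣp² − (Σp)²)(nΣq² − (Σq)²)]
Numerator: 8×5905 − 209×235 = -1875
Denominator: √[(47976 − 43681)(56184 − 55225)] = √[4295 × 959] = 2029.5086
r = -1875 / 2029.5086 ≈ -0.9239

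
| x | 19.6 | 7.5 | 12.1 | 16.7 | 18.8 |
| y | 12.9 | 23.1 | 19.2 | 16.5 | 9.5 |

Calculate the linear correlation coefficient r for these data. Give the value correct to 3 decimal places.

-0.934

n = 5, Σx = 74.7, Σy = 81.2, Σx² = 1219.15, Σy² = 1431.16, Σxy = 1112.56
nΣxy − ΣxΣy = 5562.8 − 6065.64 = -502.84
nΣx² − (Σx)² = 6095.75 − 5580.09 = 515.66; nΣy² − (Σy)² = 7155.8 − 6593.44 = 562.36
r = -502.84 / √(515.66 × 562.36) = -502.84 / 538.5040 ≈ -0.934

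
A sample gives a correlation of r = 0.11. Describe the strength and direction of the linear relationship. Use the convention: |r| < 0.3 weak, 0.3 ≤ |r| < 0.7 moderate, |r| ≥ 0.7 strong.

weak positive

r = 0.11 > 0 so the relationship is positive.
|r| = 0.11, which falls in the weak range.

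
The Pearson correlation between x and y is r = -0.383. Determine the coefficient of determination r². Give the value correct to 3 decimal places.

0.147

r² = (-0.383)² = 0.147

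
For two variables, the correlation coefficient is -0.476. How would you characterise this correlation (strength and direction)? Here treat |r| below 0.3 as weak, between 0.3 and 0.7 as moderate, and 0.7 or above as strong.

moderate negative

r = -0.476 < 0 so the relationship is negative.
|r| = 0.476, which falls in the moderate range.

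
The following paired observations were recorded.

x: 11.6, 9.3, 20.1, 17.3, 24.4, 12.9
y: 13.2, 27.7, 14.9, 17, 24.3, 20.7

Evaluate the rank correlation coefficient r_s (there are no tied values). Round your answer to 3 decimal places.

Rank x: 2, 1, 5, 4, 6, 3
Rank y: 1, 6, 2, 3, 5, 4
d = rank(x) − rank(y): 1, -5, 3, 1, 1, -1; Σd² = 38
ρ = 1 − 6Σd² / [n(n²−1)] = 1 − 6×38 / (6×35) = 1 − 228/210 ≈ -0.086

-0.086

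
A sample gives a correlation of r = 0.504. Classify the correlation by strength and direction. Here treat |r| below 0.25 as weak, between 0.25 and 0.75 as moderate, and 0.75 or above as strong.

r = 0.504 > 0 so the relationship is positive.
|r| = 0.504, which falls in the moderate range.

moderate positive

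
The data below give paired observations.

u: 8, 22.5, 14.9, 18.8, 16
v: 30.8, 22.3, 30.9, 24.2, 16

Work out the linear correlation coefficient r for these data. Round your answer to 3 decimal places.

n = 5, Σu = 80.2, Σv = 124.2, Σu² = 1401.7, Σv² = 3242.38, Σuv = 1919.52
nΣuv − ΣuΣv = 9597.6 − 9960.84 = -363.24
nΣu² − (Σu)² = 7008.5 − 6432.04 = 576.46; nΣv² − (Σv)² = 16211.9 − 15425.64 = 786.26
r = -363.24 / √(576.46 × 786.26) = -363.24 / 673.2365 ≈ -0.540

-0.540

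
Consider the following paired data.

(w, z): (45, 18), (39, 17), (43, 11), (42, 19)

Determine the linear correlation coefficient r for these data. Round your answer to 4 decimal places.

n = 4, Σw = 169, Σz = 65, Σw² = 7159, Σz² = 1095, Σwz = 2744
nΣwz − ΣwΣz = 10976 − 10985 = -9
nΣw² − (Σw)² = 28636 − 28561 = 75; nΣz² − (Σz)² = 4380 − 4225 = 155
r = -9 / √(75 × 155) = -9 / 107.8193 ≈ -0.0835

-0.0835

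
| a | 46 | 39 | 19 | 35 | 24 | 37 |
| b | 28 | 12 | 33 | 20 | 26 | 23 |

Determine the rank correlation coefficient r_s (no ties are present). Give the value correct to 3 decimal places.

Rank a: 6, 5, 1, 3, 2, 4
Rank b: 5, 1, 6, 2, 4, 3
d = rank(a) − rank(b): 1, 4, -5, 1, -2, 1; Σd² = 48
ρ = 1 − 6Σd² / [n(n²−1)] = 1 − 6×48 / (6×35) = 1 − 288/210 ≈ -0.371

-0.371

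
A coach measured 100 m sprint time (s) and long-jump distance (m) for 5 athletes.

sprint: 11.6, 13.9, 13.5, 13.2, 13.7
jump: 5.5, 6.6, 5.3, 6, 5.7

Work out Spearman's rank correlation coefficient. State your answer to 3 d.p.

Rank sprint: 1, 5, 3, 2, 4
Rank jump: 2, 5, 1, 4, 3
d = rank(sprint) − rank(jump): -1, 0, 2, -2, 1; Σd² = 10
ρ = 1 − 6Σd² / [n(n²−1)] = 1 − 6×10 / (5×24) = 1 − 60/120 ≈ 0.500

0.500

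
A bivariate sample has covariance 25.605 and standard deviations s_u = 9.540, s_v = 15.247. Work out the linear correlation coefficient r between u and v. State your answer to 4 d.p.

r = Cov(u,v) / (s_u · s_v) = 25.605 / (9.540 × 15.247)
  = 25.605 / 145.4564 ≈ 0.1760

0.1760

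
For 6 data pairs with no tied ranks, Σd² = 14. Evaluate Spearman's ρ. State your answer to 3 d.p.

ρ = 1 − 6Σd² / [n(n²−1)] = 1 − 6×14 / (6×35)
  = 1 − 84/210 = 1 − 0.4000 ≈ 0.600

0.600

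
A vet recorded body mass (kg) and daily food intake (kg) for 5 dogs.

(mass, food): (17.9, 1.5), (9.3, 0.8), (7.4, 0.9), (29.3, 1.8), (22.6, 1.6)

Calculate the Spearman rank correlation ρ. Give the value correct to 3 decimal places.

0.900

Rank mass: 3, 2, 1, 5, 4
Rank food: 3, 1, 2, 5, 4
d = rank(mass) − rank(food): 0, 1, -1, 0, 0; Σd² = 2
ρ = 1 − 6Σd² / [n(n²−1)] = 1 − 6×2 / (5×24) = 1 − 12/120 ≈ 0.900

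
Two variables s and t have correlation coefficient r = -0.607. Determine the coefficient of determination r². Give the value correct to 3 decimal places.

r² = (-0.607)² = 0.368

0.368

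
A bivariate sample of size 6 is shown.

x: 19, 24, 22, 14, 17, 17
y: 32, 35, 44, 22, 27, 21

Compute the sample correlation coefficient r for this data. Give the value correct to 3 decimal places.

n = 6, Σx = 113, Σy = 181, Σx² = 2195, Σy² = 5839, Σxy = 3540
nΣxy − ΣxΣy = 21240 − 20453 = 787
nΣx² − (Σx)² = 13170 − 12769 = 401; nΣy² − (Σy)² = 35034 − 32761 = 2273
r = 787 / √(401 × 2273) = 787 / 954.7110 ≈ 0.824

0.824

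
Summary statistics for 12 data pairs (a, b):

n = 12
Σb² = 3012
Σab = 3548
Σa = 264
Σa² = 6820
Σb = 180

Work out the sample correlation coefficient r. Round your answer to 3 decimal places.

r = (nΣab − ΣaΣb) / √[(nΣa² − (Σa)²)(nΣb² − (Σb)²)]
Numerator: 12×3548 − 264×180 = -4944
Denominator: √[(81840 − 69696)(36144 − 32400)] = √[12144 × 3744] = 6742.9323
r = -4944 / 6742.9323 ≈ -0.733

-0.733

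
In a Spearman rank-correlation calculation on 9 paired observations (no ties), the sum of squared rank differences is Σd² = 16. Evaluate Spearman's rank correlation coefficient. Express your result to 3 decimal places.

0.867

ρ = 1 − 6Σd² / [n(n²−1)] = 1 − 6×16 / (9×80)
  = 1 − 96/720 = 1 − 0.1333 ≈ 0.867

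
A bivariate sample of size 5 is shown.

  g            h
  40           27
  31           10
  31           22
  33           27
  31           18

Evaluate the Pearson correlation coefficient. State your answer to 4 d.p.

0.6142

n = 5, Σg = 166, Σh = 104, Σg² = 5572, Σh² = 2366, Σgh = 3521
nΣgh − ΣgΣh = 17605 − 17264 = 341
nΣg² − (Σg)² = 27860 − 27556 = 304; nΣh² − (Σh)² = 11830 − 10816 = 1014
r = 341 / √(304 × 1014) = 341 / 555.2081 ≈ 0.6142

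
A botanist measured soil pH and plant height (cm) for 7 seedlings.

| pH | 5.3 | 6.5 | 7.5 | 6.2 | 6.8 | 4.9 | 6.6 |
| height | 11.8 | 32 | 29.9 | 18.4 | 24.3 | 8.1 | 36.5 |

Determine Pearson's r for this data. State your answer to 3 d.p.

0.829

n = 7, Σx = 43.8, Σy = 161, Σx² = 278.84, Σy² = 4384.16, Σxy = 1054.7
nΣxy − ΣxΣy = 7382.9 − 7051.8 = 331.1
nΣx² − (Σx)² = 1951.88 − 1918.44 = 33.44; nΣy² − (Σy)² = 30689.12 − 25921 = 4768.12
r = 331.1 / √(33.44 × 4768.12) = 331.1 / 399.3068 ≈ 0.829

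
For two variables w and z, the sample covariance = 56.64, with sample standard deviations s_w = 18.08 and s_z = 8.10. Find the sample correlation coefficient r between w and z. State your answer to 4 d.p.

0.3868

r = Cov(w,z) / (s_w · s_z) = 56.64 / (18.08 × 8.10)
  = 56.64 / 146.4480 ≈ 0.3868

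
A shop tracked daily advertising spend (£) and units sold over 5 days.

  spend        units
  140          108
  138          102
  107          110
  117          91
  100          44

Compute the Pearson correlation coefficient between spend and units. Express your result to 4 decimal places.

0.6251

n = 5, Σx = 602, Σy = 455, Σx² = 73782, Σy² = 44385, Σxy = 56013
nΣxy − ΣxΣy = 280065 − 273910 = 6155
nΣx² − (Σx)² = 368910 − 362404 = 6506; nΣy² − (Σy)² = 221925 − 207025 = 14900
r = 6155 / √(6506 × 14900) = 6155 / 9845.7808 ≈ 0.6251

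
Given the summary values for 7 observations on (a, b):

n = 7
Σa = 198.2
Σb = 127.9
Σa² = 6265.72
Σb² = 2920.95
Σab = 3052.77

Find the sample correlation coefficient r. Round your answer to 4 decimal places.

-0.9202

r = (nΣab − ΣaΣb) / √[(nΣa² − (Σa)²)(nΣb² − (Σb)²)]
Numerator: 7×3052.77 − 198.2×127.9 = -3980.39
Denominator: √[(43860.04 − 39283.24)(20446.65 − 16358.41)] = √[4576.8 × 4088.24] = 4325.6279
r = -3980.39 / 4325.6279 ≈ -0.9202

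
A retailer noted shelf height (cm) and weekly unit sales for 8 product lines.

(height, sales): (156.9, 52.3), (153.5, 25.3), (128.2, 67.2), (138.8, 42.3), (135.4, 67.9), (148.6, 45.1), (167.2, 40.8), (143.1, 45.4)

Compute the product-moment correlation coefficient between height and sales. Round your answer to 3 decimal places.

n = 8, Σx = 1171.7, Σy = 386.3, Σx² = 172729.11, Σy² = 20050.73, Σxy = 55789.72
nΣxy − ΣxΣy = 446317.76 − 452627.71 = -6309.95
nΣx² − (Σx)² = 1381832.88 − 1372880.89 = 8951.99; nΣy² − (Σy)² = 160405.84 − 149227.69 = 11178.15
r = -6309.95 / √(8951.99 × 11178.15) = -6309.95 / 10003.3338 ≈ -0.631

-0.631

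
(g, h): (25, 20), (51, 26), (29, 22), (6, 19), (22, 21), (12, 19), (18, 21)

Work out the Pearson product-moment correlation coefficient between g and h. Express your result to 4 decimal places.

n = 7, Σg = 163, Σh = 148, Σg² = 5055, Σh² = 3164, Σgh = 3646
nΣgh − ΣgΣh = 25522 − 24124 = 1398
nΣg² − (Σg)² = 35385 − 26569 = 8816; nΣh² − (Σh)² = 22148 − 21904 = 244
r = 1398 / √(8816 × 244) = 1398 / 1466.6642 ≈ 0.9532

0.9532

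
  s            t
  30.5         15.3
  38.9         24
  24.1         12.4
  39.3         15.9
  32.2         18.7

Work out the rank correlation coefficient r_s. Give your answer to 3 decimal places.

0.700

Rank s: 2, 4, 1, 5, 3
Rank t: 2, 5, 1, 3, 4
d = rank(s) − rank(t): 0, -1, 0, 2, -1; Σd² = 6
ρ = 1 − 6Σd² / [n(n²−1)] = 1 − 6×6 / (5×24) = 1 − 36/120 ≈ 0.700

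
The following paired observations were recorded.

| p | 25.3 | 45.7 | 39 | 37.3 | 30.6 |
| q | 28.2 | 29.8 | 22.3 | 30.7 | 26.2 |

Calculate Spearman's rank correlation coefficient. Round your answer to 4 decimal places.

Rank p: 1, 5, 4, 3, 2
Rank q: 3, 4, 1, 5, 2
d = rank(p) − rank(q): -2, 1, 3, -2, 0; Σd² = 18
ρ = 1 − 6Σd² / [n(n²−1)] = 1 − 6×18 / (5×24) = 1 − 108/120 ≈ 0.1000

0.1000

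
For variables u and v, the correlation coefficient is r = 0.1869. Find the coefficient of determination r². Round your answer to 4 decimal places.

0.0349

r² = (0.1869)² = 0.0349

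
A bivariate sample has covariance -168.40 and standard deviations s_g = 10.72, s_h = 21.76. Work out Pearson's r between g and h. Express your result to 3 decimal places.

-0.722

r = Cov(g,h) / (s_g · s_h) = -168.40 / (10.72 × 21.76)
  = -168.40 / 233.2672 ≈ -0.722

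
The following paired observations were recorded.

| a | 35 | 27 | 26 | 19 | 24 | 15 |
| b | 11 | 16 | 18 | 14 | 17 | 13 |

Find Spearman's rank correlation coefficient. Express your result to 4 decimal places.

Rank a: 6, 5, 4, 2, 3, 1
Rank b: 1, 4, 6, 3, 5, 2
d = rank(a) − rank(b): 5, 1, -2, -1, -2, -1; Σd² = 36
ρ = 1 − 6Σd² / [n(n²−1)] = 1 − 6×36 / (6×35) = 1 − 216/210 ≈ -0.0286

-0.0286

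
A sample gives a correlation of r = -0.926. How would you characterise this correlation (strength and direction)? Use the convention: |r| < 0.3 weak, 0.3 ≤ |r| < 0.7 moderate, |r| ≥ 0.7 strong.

strong negative

r = -0.926 < 0 so the relationship is negative.
|r| = 0.926, which falls in the strong range.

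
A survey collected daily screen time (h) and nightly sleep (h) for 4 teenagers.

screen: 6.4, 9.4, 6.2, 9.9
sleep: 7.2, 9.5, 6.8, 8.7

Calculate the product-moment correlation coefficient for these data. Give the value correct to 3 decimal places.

n = 4, Σx = 31.9, Σy = 32.2, Σx² = 265.77, Σy² = 264.02, Σxy = 263.67
nΣxy − ΣxΣy = 1054.68 − 1027.18 = 27.5
nΣx² − (Σx)² = 1063.08 − 1017.61 = 45.47; nΣy² − (Σy)² = 1056.08 − 1036.84 = 19.24
r = 27.5 / √(45.47 × 19.24) = 27.5 / 29.5777 ≈ 0.930

0.930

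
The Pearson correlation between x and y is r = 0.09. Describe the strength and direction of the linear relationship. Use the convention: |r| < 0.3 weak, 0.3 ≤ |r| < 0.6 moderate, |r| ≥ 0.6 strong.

r = 0.09 > 0 so the relationship is positive.
|r| = 0.09, which falls in the weak range.

weak positive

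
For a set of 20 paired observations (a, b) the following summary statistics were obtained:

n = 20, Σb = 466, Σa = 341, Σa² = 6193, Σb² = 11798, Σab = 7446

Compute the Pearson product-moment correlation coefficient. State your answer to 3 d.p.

-0.836

r = (nΣab − ΣaΣb) / √[(nΣa² − (Σa)²)(nΣb² − (Σb)²)]
Numerator: 20×7446 − 341×466 = -9986
Denominator: √[(123860 − 116281)(235960 − 217156)] = √[7579 × 18804] = 11937.9863
r = -9986 / 11937.9863 ≈ -0.836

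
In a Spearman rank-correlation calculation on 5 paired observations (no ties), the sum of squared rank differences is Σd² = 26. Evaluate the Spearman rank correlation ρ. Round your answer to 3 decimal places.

-0.300

ρ = 1 − 6Σd² / [n(n²−1)] = 1 − 6×26 / (5×24)
  = 1 − 156/120 = 1 − 1.3000 ≈ -0.300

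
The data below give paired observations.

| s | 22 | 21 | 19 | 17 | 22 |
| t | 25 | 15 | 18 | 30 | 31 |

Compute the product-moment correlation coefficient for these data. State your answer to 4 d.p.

-0.0777

n = 5, Σs = 101, Σt = 119, Σs² = 2059, Σt² = 3035, Σst = 2399
nΣst − ΣsΣt = 11995 − 12019 = -24
nΣs² − (Σs)² = 10295 − 10201 = 94; nΣt² − (Σt)² = 15175 − 14161 = 1014
r = -24 / √(94 × 1014) = -24 / 308.7329 ≈ -0.0777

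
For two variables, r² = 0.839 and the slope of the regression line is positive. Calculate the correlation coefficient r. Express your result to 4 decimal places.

0.9160

|r| = √0.839 = 0.9160
The association is positive, so r = 0.9160.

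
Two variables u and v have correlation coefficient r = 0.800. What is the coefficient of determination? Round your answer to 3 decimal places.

r² = (0.800)² = 0.640

0.640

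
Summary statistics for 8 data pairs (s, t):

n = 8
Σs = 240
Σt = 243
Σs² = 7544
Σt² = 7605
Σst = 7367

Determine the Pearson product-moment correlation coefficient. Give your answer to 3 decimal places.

r = (nΣst − ΣsΣt) / √[(nΣs² − (Σs)²)(nΣt² − (Σt)²)]
Numerator: 8×7367 − 240×243 = 616
Denominator: √[(60352 − 57600)(60840 − 59049)] = √[2752 × 1791] = 2220.0973
r = 616 / 2220.0973 ≈ 0.277

0.277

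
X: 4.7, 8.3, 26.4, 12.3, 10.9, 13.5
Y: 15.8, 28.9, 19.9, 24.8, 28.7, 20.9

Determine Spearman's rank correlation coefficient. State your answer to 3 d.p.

Rank X: 1, 2, 6, 4, 3, 5
Rank Y: 1, 6, 2, 4, 5, 3
d = rank(X) − rank(Y): 0, -4, 4, 0, -2, 2; Σd² = 40
ρ = 1 − 6Σd² / [n(n²−1)] = 1 − 6×40 / (6×35) = 1 − 240/210 ≈ -0.143

-0.143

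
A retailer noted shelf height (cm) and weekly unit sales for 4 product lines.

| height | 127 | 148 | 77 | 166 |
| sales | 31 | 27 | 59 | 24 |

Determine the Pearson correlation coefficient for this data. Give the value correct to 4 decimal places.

-0.9693

n = 4, Σx = 518, Σy = 141, Σx² = 71518, Σy² = 5747, Σxy = 16460
nΣxy − ΣxΣy = 65840 − 73038 = -7198
nΣx² − (Σx)² = 286072 − 268324 = 17748; nΣy² − (Σy)² = 22988 − 19881 = 3107
r = -7198 / √(17748 × 3107) = -7198 / 7425.8357 ≈ -0.9693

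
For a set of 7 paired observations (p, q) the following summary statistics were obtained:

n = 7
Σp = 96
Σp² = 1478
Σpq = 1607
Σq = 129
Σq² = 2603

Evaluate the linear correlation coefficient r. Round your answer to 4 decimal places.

-0.8494

r = (nΣpq − ΣpΣq) / √[(nΣp² − (Σp)²)(nΣq² − (Σq)²)]
Numerator: 7×1607 − 96×129 = -1135
Denominator: √[(10346 − 9216)(18221 − 16641)] = √[1130 × 1580] = 1336.1886
r = -1135 / 1336.1886 ≈ -0.8494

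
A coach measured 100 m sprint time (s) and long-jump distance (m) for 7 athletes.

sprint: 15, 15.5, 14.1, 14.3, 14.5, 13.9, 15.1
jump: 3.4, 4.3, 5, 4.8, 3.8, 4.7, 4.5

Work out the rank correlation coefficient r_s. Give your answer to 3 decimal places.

-0.607

Rank sprint: 5, 7, 2, 3, 4, 1, 6
Rank jump: 1, 3, 7, 6, 2, 5, 4
d = rank(sprint) − rank(jump): 4, 4, -5, -3, 2, -4, 2; Σd² = 90
ρ = 1 − 6Σd² / [n(n²−1)] = 1 − 6×90 / (7×48) = 1 − 540/336 ≈ -0.607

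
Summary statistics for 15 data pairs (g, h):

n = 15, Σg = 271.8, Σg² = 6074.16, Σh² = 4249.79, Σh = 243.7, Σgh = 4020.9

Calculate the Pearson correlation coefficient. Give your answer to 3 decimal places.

r = (nΣgh − ΣgΣh) / √[(nΣg² − (Σg)²)(nΣh² − (Σh)²)]
Numerator: 15×4020.9 − 271.8×243.7 = -5924.16
Denominator: √[(91112.4 − 73875.24)(63746.85 − 59389.69)] = √[17237.16 × 4357.16] = 8666.3178
r = -5924.16 / 8666.3178 ≈ -0.684

-0.684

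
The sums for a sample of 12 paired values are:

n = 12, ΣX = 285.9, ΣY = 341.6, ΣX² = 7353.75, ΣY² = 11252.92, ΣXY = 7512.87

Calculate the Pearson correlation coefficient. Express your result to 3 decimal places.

r = (nΣXY − ΣXΣY) / √[(nΣX² − (ΣX)²)(nΣY² − (ΣY)²)]
Numerator: 12×7512.87 − 285.9×341.6 = -7509
Denominator: √[(88245 − 81738.81)(135035.04 − 116690.56)] = √[6506.19 × 18344.48] = 10924.8649
r = -7509 / 10924.8649 ≈ -0.687

-0.687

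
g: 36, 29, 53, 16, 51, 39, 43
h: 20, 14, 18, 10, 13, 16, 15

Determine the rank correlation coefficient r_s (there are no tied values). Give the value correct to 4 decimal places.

0.3571

Rank g: 3, 2, 7, 1, 6, 4, 5
Rank h: 7, 3, 6, 1, 2, 5, 4
d = rank(g) − rank(h): -4, -1, 1, 0, 4, -1, 1; Σd² = 36
ρ = 1 − 6Σd² / [n(n²−1)] = 1 − 6×36 / (7×48) = 1 − 216/336 ≈ 0.3571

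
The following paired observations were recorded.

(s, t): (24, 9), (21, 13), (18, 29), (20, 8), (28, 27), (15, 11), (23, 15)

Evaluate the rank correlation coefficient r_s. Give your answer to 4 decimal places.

Rank s: 6, 4, 2, 3, 7, 1, 5
Rank t: 2, 4, 7, 1, 6, 3, 5
d = rank(s) − rank(t): 4, 0, -5, 2, 1, -2, 0; Σd² = 50
ρ = 1 − 6Σd² / [n(n²−1)] = 1 − 6×50 / (7×48) = 1 − 300/336 ≈ 0.1071

0.1071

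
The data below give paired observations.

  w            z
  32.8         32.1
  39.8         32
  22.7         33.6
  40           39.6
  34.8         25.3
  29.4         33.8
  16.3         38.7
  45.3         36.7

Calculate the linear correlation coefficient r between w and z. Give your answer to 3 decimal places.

n = 8, Σw = 261.1, Σz = 271.8, Σw² = 9168.35, Σz² = 9378.64, Σwz = 8840.68
nΣwz − ΣwΣz = 70725.44 − 70966.98 = -241.54
nΣw² − (Σw)² = 73346.8 − 68173.21 = 5173.59; nΣz² − (Σz)² = 75029.12 − 73875.24 = 1153.88
r = -241.54 / √(5173.59 × 1153.88) = -241.54 / 2443.2974 ≈ -0.099

-0.099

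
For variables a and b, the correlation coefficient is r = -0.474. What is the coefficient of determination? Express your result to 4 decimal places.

0.2247

r² = (-0.474)² = 0.2247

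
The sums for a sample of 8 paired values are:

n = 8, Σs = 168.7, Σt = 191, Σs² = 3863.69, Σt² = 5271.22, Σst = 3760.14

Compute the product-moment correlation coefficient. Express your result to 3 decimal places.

-0.573

r = (nΣst − ΣsΣt) / √[(nΣs² − (Σs)²)(nΣt² − (Σt)²)]
Numerator: 8×3760.14 − 168.7×191 = -2140.58
Denominator: √[(30909.52 − 28459.69)(42169.76 − 36481)] = √[2449.83 × 5688.76] = 3733.1615
r = -2140.58 / 3733.1615 ≈ -0.573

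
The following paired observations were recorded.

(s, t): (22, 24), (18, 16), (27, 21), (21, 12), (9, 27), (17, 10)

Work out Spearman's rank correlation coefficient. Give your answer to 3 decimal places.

Rank s: 5, 3, 6, 4, 1, 2
Rank t: 5, 3, 4, 2, 6, 1
d = rank(s) − rank(t): 0, 0, 2, 2, -5, 1; Σd² = 34
ρ = 1 − 6Σd² / [n(n²−1)] = 1 − 6×34 / (6×35) = 1 − 204/210 ≈ 0.029

0.029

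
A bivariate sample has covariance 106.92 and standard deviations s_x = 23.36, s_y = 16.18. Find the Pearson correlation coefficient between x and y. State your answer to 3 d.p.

0.283

r = Cov(x,y) / (s_x · s_y) = 106.92 / (23.36 × 16.18)
  = 106.92 / 377.9648 ≈ 0.283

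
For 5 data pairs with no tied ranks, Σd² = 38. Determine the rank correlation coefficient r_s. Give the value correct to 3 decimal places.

ρ = 1 − 6Σd² / [n(n²−1)] = 1 − 6×38 / (5×24)
  = 1 − 228/120 = 1 − 1.9000 ≈ -0.900

-0.900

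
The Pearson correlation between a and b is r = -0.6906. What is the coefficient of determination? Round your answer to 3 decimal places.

r² = (-0.6906)² = 0.477

0.477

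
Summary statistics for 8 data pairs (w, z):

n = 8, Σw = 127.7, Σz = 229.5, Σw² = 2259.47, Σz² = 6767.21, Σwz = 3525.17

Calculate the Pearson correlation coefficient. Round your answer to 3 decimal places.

r = (nΣwz − ΣwΣz) / √[(nΣw² − (Σw)²)(nΣz² − (Σz)²)]
Numerator: 8×3525.17 − 127.7×229.5 = -1105.79
Denominator: √[(18075.76 − 16307.29)(54137.68 − 52670.25)] = √[1768.47 × 1467.43] = 1610.9332
r = -1105.79 / 1610.9332 ≈ -0.686

-0.686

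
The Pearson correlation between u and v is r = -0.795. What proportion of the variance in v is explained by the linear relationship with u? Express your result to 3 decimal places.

r² = (-0.795)² = 0.632

0.632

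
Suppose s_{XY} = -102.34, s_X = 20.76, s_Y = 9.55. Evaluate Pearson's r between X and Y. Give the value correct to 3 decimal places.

r = Cov(X,Y) / (s_X · s_Y) = -102.34 / (20.76 × 9.55)
  = -102.34 / 198.2580 ≈ -0.516

-0.516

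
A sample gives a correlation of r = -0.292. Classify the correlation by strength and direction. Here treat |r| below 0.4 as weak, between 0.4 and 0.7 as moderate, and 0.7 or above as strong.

r = -0.292 < 0 so the relationship is negative.
|r| = 0.292, which falls in the weak range.

weak negative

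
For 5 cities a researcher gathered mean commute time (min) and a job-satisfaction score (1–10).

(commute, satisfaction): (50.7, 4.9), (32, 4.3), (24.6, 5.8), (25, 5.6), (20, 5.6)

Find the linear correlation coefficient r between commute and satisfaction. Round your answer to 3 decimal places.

-0.572

n = 5, Σx = 152.3, Σy = 26.2, Σx² = 5224.65, Σy² = 138.86, Σxy = 780.71
nΣxy − ΣxΣy = 3903.55 − 3990.26 = -86.71
nΣx² − (Σx)² = 26123.25 − 23195.29 = 2927.96; nΣy² − (Σy)² = 694.3 − 686.44 = 7.86
r = -86.71 / √(2927.96 × 7.86) = -86.71 / 151.7029 ≈ -0.572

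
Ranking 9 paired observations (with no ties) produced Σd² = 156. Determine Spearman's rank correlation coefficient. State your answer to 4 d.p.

ρ = 1 − 6Σd² / [n(n²−1)] = 1 − 6×156 / (9×80)
  = 1 − 936/720 = 1 − 1.30000 ≈ -0.3000

-0.3000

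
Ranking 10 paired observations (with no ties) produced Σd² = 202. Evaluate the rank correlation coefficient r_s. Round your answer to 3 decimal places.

ρ = 1 − 6Σd² / [n(n²−1)] = 1 − 6×202 / (10×99)
  = 1 − 1212/990 = 1 − 1.2242 ≈ -0.224

-0.224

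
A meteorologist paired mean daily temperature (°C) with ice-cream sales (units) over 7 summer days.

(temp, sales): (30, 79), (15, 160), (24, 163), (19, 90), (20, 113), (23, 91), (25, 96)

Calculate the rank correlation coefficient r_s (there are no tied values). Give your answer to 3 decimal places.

-0.321

Rank temp: 7, 1, 5, 2, 3, 4, 6
Rank sales: 1, 6, 7, 2, 5, 3, 4
d = rank(temp) − rank(sales): 6, -5, -2, 0, -2, 1, 2; Σd² = 74
ρ = 1 − 6Σd² / [n(n²−1)] = 1 − 6×74 / (7×48) = 1 − 444/336 ≈ -0.321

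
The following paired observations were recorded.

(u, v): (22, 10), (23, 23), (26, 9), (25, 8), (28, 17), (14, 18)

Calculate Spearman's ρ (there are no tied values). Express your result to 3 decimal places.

Rank u: 2, 3, 5, 4, 6, 1
Rank v: 3, 6, 2, 1, 4, 5
d = rank(u) − rank(v): -1, -3, 3, 3, 2, -4; Σd² = 48
ρ = 1 − 6Σd² / [n(n²−1)] = 1 − 6×48 / (6×35) = 1 − 288/210 ≈ -0.371

-0.371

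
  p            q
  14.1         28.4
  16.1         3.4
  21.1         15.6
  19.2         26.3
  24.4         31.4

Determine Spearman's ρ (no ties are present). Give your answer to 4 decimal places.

0.3000

Rank p: 1, 2, 4, 3, 5
Rank q: 4, 1, 2, 3, 5
d = rank(p) − rank(q): -3, 1, 2, 0, 0; Σd² = 14
ρ = 1 − 6Σd² / [n(n²−1)] = 1 − 6×14 / (5×24) = 1 − 84/120 ≈ 0.3000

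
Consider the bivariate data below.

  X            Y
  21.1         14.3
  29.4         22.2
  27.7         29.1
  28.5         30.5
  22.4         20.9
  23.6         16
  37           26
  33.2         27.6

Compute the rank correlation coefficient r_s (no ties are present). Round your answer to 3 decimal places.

0.595

Rank X: 1, 6, 4, 5, 2, 3, 8, 7
Rank Y: 1, 4, 7, 8, 3, 2, 5, 6
d = rank(X) − rank(Y): 0, 2, -3, -3, -1, 1, 3, 1; Σd² = 34
ρ = 1 − 6Σd² / [n(n²−1)] = 1 − 6×34 / (8×63) = 1 − 204/504 ≈ 0.595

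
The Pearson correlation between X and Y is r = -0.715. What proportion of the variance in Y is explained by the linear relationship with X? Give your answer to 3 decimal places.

0.511

r² = (-0.715)² = 0.511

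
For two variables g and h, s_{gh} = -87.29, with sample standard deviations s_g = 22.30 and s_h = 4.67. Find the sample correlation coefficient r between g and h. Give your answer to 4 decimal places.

-0.8382

r = Cov(g,h) / (s_g · s_h) = -87.29 / (22.30 × 4.67)
  = -87.29 / 104.1410 ≈ -0.8382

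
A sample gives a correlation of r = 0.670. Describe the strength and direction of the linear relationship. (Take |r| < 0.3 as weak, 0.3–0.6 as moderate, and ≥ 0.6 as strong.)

r = 0.670 > 0 so the relationship is positive.
|r| = 0.670, which falls in the strong range.

strong positive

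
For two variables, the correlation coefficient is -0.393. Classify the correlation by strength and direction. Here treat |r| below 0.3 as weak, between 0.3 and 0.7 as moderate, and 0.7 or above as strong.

moderate negative

r = -0.393 < 0 so the relationship is negative.
|r| = 0.393, which falls in the moderate range.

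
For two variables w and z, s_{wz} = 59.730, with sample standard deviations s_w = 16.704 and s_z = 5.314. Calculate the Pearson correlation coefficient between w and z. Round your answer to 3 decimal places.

r = Cov(w,z) / (s_w · s_z) = 59.730 / (16.704 × 5.314)
  = 59.730 / 88.7651 ≈ 0.673

0.673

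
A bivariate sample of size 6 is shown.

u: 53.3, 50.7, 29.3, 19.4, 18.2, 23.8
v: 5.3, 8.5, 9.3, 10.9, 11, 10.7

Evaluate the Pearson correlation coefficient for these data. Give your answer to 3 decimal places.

-0.904

n = 6, Σu = 194.7, Σv = 55.7, Σu² = 7543.91, Σv² = 541.13, Σuv = 1652.25
nΣuv − ΣuΣv = 9913.5 − 10844.79 = -931.29
nΣu² − (Σu)² = 45263.46 − 37908.09 = 7355.37; nΣv² − (Σv)² = 3246.78 − 3102.49 = 144.29
r = -931.29 / √(7355.37 × 144.29) = -931.29 / 1030.1972 ≈ -0.904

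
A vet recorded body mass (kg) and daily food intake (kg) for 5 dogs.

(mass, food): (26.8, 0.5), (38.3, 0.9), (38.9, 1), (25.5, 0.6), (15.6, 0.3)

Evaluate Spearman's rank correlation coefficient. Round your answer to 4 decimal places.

0.9000

Rank mass: 3, 4, 5, 2, 1
Rank food: 2, 4, 5, 3, 1
d = rank(mass) − rank(food): 1, 0, 0, -1, 0; Σd² = 2
ρ = 1 − 6Σd² / [n(n²−1)] = 1 − 6×2 / (5×24) = 1 − 12/120 ≈ 0.9000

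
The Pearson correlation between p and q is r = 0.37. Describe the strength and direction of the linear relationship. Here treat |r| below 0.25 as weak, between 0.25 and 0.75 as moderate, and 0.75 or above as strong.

moderate positive

r = 0.37 > 0 so the relationship is positive.
|r| = 0.37, which falls in the moderate range.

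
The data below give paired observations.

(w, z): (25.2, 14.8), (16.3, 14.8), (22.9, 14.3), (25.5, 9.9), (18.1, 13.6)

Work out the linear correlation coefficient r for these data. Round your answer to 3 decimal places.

n = 5, Σw = 108, Σz = 67.4, Σw² = 2403, Σz² = 925.54, Σwz = 1440.28
nΣwz − ΣwΣz = 7201.4 − 7279.2 = -77.8
nΣw² − (Σw)² = 12015 − 11664 = 351; nΣz² − (Σz)² = 4627.7 − 4542.76 = 84.94
r = -77.8 / √(351 × 84.94) = -77.8 / 172.6671 ≈ -0.451

-0.451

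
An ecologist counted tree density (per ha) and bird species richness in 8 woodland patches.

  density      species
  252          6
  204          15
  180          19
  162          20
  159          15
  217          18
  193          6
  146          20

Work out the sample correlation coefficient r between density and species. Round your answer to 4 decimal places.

n = 8, Σx = 1513, Σy = 119, Σx² = 294699, Σy² = 2007, Σxy = 21601
nΣxy − ΣxΣy = 172808 − 180047 = -7239
nΣx² − (Σx)² = 2357592 − 2289169 = 68423; nΣy² − (Σy)² = 16056 − 14161 = 1895
r = -7239 / √(68423 × 1895) = -7239 / 11386.9041 ≈ -0.6357

-0.6357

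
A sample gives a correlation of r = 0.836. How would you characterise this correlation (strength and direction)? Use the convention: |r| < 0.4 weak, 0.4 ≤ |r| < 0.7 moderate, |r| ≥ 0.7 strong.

r = 0.836 > 0 so the relationship is positive.
|r| = 0.836, which falls in the strong range.

strong positive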